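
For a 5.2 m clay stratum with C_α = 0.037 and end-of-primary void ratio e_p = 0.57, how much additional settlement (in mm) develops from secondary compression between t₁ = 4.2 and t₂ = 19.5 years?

S_s ≈ 81.7 mm

Secondary compression: S_s = C_α·H/(1+e_p)·log₁₀(t₂/t₁)
S_s = 0.037×5.2/(1+0.57)×log₁₀(19.5/4.2)
    = 0.1225 × 0.6668 = 0.08171 m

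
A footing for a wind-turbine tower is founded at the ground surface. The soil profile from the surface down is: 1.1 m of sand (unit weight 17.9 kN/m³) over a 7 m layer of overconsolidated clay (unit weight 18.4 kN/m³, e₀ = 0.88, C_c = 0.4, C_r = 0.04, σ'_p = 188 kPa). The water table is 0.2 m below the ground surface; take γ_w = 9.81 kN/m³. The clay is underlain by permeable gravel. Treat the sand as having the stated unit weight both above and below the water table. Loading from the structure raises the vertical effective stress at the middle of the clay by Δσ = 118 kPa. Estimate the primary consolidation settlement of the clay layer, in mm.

Mid-depth of clay below the ground surface: z = 1.1 + 7/2 = 4.6 m.
Total vertical stress at mid-clay: σ_v = 17.9×1.1 + 18.4×3.5 = 84.09 kPa.
Pore pressure: u = 9.81×(4.6 − 0.2) = 43.164 kPa.
Initial effective stress: σ'_0 = σ_v − u = 84.09 − 43.164 = 40.926 kPa.
Final effective stress: σ'_f = 40.926 + 118 = 158.93 kPa.
σ'_f = 158.93 ≤ σ'_p = 188 kPa, so the clay remains overconsolidated and only the recompression index applies:
S_c = C_r·H/(1+e₀)·log₁₀(σ'_f/σ'_0) = 0.04×7/1.88×log₁₀(158.93/40.926)
    = 0.14894 × 0.58921 = 0.08775 m

S_c ≈ 87.8 mm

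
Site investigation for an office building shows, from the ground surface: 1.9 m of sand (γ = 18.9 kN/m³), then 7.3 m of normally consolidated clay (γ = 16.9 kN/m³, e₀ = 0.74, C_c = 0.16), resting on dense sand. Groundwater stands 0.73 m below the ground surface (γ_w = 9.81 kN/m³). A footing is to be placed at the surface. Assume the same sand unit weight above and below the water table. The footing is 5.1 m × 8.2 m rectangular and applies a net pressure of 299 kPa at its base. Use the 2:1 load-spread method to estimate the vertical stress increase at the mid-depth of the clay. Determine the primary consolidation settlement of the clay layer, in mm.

Mid-depth of clay below the ground surface: z = 1.9 + 7.3/2 = 5.55 m.
Total vertical stress at mid-clay: σ_v = 18.9×1.9 + 16.9×3.65 = 97.595 kPa.
Pore pressure: u = 9.81×(5.55 − 0.73) = 47.284 kPa.
Initial effective stress: σ'_0 = σ_v − u = 97.595 − 47.284 = 50.311 kPa.
Stress increase at mid-clay by the 2:1 spreading method:
Δσ = qBL/((B+z)(L+z)) = 299×5.1×8.2/((5.1+5.55)(8.2+5.55)) = 85.389 kPa
Final effective stress: σ'_f = σ'_0 + Δσ = 50.311 + 85.389 = 135.7 kPa.
Normally consolidated clay, so the full stress increment lies on the virgin compression line:
S_c = C_c·H/(1+e₀)·log₁₀(σ'_f/σ'_0) = 0.16×7.3/(1+0.74)×log₁₀(135.7/50.311)
    = 0.67126 × 0.43092 = 0.2893 m

S_c ≈ 289 mm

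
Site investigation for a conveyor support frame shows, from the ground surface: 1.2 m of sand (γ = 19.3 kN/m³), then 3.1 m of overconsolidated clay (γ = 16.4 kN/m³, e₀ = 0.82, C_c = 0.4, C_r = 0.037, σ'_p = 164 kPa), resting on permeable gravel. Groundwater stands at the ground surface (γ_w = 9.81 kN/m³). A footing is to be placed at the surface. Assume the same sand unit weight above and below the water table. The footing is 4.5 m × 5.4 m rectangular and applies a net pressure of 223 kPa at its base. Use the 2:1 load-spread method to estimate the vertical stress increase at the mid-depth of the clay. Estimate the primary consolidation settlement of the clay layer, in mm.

S_c ≈ 45.4 mm

Mid-depth of clay below the ground surface: z = 1.2 + 3.1/2 = 2.75 m.
Total vertical stress at mid-clay: σ_v = 19.3×1.2 + 16.4×1.55 = 48.58 kPa.
Pore pressure: u = 9.81×(2.75 − 0) = 26.978 kPa.
Initial effective stress: σ'_0 = σ_v − u = 48.58 − 26.978 = 21.602 kPa.
Stress increase at mid-clay by the 2:1 spreading method:
Δσ = qBL/((B+z)(L+z)) = 223×4.5×5.4/((4.5+2.75)(5.4+2.75)) = 91.71 kPa
Final effective stress: σ'_f = 21.602 + 91.71 = 113.31 kPa.
σ'_f = 113.31 ≤ σ'_p = 164 kPa, so the clay remains overconsolidated and only the recompression index applies:
S_c = C_r·H/(1+e₀)·log₁₀(σ'_f/σ'_0) = 0.037×3.1/1.82×log₁₀(113.31/21.602)
    = 0.063022 × 0.71977 = 0.04536 m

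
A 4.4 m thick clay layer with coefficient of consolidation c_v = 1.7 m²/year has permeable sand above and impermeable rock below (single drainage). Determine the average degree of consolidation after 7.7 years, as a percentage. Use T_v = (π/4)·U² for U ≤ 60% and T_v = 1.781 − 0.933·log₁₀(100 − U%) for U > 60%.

U ≈ 84.7 %

Drainage path length: H_d = H = 4.4 m (single drainage).
T_v = c_v·t/H_d² = 1.7×7.7/4.4² = 0.67614.
T_v = 0.67614 corresponds to the U > 60% branch:
U = 1 − 10^((1.781 − T_v)/0.933)/100 = 0.8472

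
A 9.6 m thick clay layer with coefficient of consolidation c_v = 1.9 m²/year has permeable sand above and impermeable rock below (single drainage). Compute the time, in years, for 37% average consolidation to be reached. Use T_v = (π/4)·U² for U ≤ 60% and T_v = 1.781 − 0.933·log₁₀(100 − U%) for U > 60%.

t ≈ 5.22 years

Drainage path length: H_d = H = 9.6 m (single drainage).
U ≤ 60%: T_v = (π/4)·U² = (π/4)×0.37² = 0.10752.
t = T_v·H_d²/c_v = 0.10752×9.6²/1.9 = 5.215 years.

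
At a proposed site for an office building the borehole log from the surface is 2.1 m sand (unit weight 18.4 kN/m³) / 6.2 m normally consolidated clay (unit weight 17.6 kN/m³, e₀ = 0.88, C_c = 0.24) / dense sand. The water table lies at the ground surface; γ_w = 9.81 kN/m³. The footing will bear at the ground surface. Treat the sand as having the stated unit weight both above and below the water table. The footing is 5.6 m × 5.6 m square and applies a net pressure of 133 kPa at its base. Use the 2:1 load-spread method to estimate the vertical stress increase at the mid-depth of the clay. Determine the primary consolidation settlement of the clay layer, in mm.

S_c ≈ 211 mm

Mid-depth of clay below the ground surface: z = 2.1 + 6.2/2 = 5.2 m.
Total vertical stress at mid-clay: σ_v = 18.4×2.1 + 17.6×3.1 = 93.2 kPa.
Pore pressure: u = 9.81×(5.2 − 0) = 51.012 kPa.
Initial effective stress: σ'_0 = σ_v − u = 93.2 − 51.012 = 42.188 kPa.
Stress increase at mid-clay by the 2:1 spreading method:
Δσ = qBL/((B+z)(L+z)) = 133×5.6×5.6/((5.6+5.2)(5.6+5.2)) = 35.759 kPa
Final effective stress: σ'_f = σ'_0 + Δσ = 42.188 + 35.759 = 77.947 kPa.
Normally consolidated clay, so the full stress increment lies on the virgin compression line:
S_c = C_c·H/(1+e₀)·log₁₀(σ'_f/σ'_0) = 0.24×6.2/(1+0.88)×log₁₀(77.947/42.188)
    = 0.79149 × 0.26661 = 0.211 m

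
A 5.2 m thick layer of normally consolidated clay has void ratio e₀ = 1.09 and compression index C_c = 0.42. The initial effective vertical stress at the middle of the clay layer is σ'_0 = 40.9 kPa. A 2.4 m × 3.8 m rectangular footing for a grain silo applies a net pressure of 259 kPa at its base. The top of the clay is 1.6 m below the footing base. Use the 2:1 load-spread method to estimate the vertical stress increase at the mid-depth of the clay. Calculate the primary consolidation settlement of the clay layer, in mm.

Mid-depth of clay below the footing base: z = 1.6 + 5.2/2 = 4.2 m.
Stress increase at mid-clay by the 2:1 spreading method:
Δσ = qBL/((B+z)(L+z)) = 259×2.4×3.8/((2.4+4.2)(3.8+4.2)) = 44.736 kPa
Final effective stress: σ'_f = σ'_0 + Δσ = 40.9 + 44.736 = 85.636 kPa.
Normally consolidated clay, so the full stress increment lies on the virgin compression line:
S_c = C_c·H/(1+e₀)·log₁₀(σ'_f/σ'_0) = 0.42×5.2/(1+1.09)×log₁₀(85.636/40.9)
    = 1.045 × 0.32093 = 0.3354 m

S_c ≈ 335 mm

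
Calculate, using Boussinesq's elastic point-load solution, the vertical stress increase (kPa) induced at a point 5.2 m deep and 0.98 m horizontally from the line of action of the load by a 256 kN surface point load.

Δσ_z ≈ 4.14 kPa

Boussinesq vertical stress below a point load on an elastic half-space:
Δσ_z = 3P/(2πz²) · [1 + (r/z)²]^(−5/2)
r/z = 0.98/5.2 = 0.18846; [1+(r/z)²]^(−5/2) = 0.91644.
Δσ_z = 3×256/(2π×5.2²) × 0.91644 = 4.5204 × 0.91644 = 4.143 kPa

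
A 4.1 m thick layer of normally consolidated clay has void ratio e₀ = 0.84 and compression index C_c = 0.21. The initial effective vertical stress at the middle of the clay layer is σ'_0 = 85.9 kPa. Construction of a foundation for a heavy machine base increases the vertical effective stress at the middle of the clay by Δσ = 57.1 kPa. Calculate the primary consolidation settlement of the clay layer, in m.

S_c ≈ 0.104 m

Final effective stress: σ'_f = σ'_0 + Δσ = 85.9 + 57.1 = 143 kPa.
Normally consolidated clay, so the full stress increment lies on the virgin compression line:
S_c = C_c·H/(1+e₀)·log₁₀(σ'_f/σ'_0) = 0.21×4.1/(1+0.84)×log₁₀(143/85.9)
    = 0.46793 × 0.22134 = 0.1036 m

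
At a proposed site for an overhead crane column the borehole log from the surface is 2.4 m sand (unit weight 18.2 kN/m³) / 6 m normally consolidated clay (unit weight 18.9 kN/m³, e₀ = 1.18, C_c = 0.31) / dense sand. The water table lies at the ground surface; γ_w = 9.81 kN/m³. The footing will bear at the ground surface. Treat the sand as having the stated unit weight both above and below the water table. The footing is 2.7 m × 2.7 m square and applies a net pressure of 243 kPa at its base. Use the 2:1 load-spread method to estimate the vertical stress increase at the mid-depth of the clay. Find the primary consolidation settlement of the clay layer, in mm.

Mid-depth of clay below the ground surface: z = 2.4 + 6/2 = 5.4 m.
Total vertical stress at mid-clay: σ_v = 18.2×2.4 + 18.9×3 = 100.38 kPa.
Pore pressure: u = 9.81×(5.4 − 0) = 52.974 kPa.
Initial effective stress: σ'_0 = σ_v − u = 100.38 − 52.974 = 47.406 kPa.
Stress increase at mid-clay by the 2:1 spreading method:
Δσ = qBL/((B+z)(L+z)) = 243×2.7×2.7/((2.7+5.4)(2.7+5.4)) = 27 kPa
Final effective stress: σ'_f = σ'_0 + Δσ = 47.406 + 27 = 74.406 kPa.
Normally consolidated clay, so the full stress increment lies on the virgin compression line:
S_c = C_c·H/(1+e₀)·log₁₀(σ'_f/σ'_0) = 0.31×6/(1+1.18)×log₁₀(74.406/47.406)
    = 0.85321 × 0.19577 = 0.167 m

S_c ≈ 167 mm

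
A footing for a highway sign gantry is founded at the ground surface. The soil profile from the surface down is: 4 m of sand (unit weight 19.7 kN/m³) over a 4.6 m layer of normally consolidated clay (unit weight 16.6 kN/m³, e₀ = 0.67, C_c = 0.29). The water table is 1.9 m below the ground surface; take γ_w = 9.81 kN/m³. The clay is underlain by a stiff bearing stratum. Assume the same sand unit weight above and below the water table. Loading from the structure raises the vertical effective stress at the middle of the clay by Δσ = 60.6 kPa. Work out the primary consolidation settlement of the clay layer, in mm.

Mid-depth of clay below the ground surface: z = 4 + 4.6/2 = 6.3 m.
Total vertical stress at mid-clay: σ_v = 19.7×4 + 16.6×2.3 = 116.98 kPa.
Pore pressure: u = 9.81×(6.3 − 1.9) = 43.164 kPa.
Initial effective stress: σ'_0 = σ_v − u = 116.98 − 43.164 = 73.816 kPa.
Final effective stress: σ'_f = σ'_0 + Δσ = 73.816 + 60.6 = 134.42 kPa.
Normally consolidated clay, so the full stress increment lies on the virgin compression line:
S_c = C_c·H/(1+e₀)·log₁₀(σ'_f/σ'_0) = 0.29×4.6/(1+0.67)×log₁₀(134.42/73.816)
    = 0.7988 × 0.26031 = 0.2079 m

S_c ≈ 208 mm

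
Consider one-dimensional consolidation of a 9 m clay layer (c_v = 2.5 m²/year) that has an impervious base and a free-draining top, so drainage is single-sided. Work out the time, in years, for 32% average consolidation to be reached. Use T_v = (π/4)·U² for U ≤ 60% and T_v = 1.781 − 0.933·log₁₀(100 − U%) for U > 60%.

t ≈ 2.61 years

Drainage path length: H_d = H = 9 m (single drainage).
U ≤ 60%: T_v = (π/4)·U² = (π/4)×0.32² = 0.080425.
t = T_v·H_d²/c_v = 0.080425×9²/2.5 = 2.606 years.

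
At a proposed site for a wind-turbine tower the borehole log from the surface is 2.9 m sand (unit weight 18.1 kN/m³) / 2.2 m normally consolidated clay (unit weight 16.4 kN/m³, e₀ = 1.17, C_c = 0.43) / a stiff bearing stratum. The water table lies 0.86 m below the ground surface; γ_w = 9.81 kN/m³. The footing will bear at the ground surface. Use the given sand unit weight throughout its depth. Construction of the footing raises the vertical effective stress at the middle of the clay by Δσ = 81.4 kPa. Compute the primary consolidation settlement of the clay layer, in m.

S_c ≈ 0.211 m

Mid-depth of clay below the ground surface: z = 2.9 + 2.2/2 = 4 m.
Total vertical stress at mid-clay: σ_v = 18.1×2.9 + 16.4×1.1 = 70.53 kPa.
Pore pressure: u = 9.81×(4 − 0.86) = 30.803 kPa.
Initial effective stress: σ'_0 = σ_v − u = 70.53 − 30.803 = 39.727 kPa.
Final effective stress: σ'_f = σ'_0 + Δσ = 39.727 + 81.4 = 121.13 kPa.
Normally consolidated clay, so the full stress increment lies on the virgin compression line:
S_c = C_c·H/(1+e₀)·log₁₀(σ'_f/σ'_0) = 0.43×2.2/(1+1.17)×log₁₀(121.13/39.727)
    = 0.43594 × 0.48417 = 0.2111 m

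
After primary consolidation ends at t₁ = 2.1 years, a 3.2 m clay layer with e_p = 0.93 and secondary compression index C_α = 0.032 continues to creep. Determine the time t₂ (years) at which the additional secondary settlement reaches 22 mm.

t₂ ≈ 5.46 years

S_s = C_α·H/(1+e_p)·log₁₀(t₂/t₁) ⇒ log₁₀(t₂/t₁) = S_s·(1+e_p)/(C_α·H).
log₁₀(t₂/t₁) = 0.022 × (1+0.93) / (0.032×3.2) = 0.4146
t₂ = t₁ × 10^0.4146 = 2.1 × 2.598 = 5.456 years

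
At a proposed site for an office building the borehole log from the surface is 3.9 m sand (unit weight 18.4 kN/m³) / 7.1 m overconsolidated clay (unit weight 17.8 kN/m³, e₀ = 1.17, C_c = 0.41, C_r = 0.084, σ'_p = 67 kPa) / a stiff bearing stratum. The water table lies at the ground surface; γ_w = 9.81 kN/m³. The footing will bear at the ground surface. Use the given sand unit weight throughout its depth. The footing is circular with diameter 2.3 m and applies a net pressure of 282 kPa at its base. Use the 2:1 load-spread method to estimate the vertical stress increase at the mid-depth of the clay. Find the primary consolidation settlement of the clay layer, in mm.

S_c ≈ 94.8 mm

Mid-depth of clay below the ground surface: z = 3.9 + 7.1/2 = 7.45 m.
Total vertical stress at mid-clay: σ_v = 18.4×3.9 + 17.8×3.55 = 134.95 kPa.
Pore pressure: u = 9.81×(7.45 − 0) = 73.085 kPa.
Initial effective stress: σ'_0 = σ_v − u = 134.95 − 73.085 = 61.865 kPa.
Stress increase at mid-clay by the 2:1 spreading method:
Δσ ≈ qD²/(D+z)² = 282×2.3²/(2.3+7.45)² = 15.693 kPa
Final effective stress: σ'_f = 61.865 + 15.693 = 77.558 kPa.
σ'_f = 77.558 > σ'_p = 67 kPa, so the stress path crosses the preconsolidation pressure — recompression up to σ'_p, then virgin compression beyond:
S_c = H/(1+e₀)·[C_r·log₁₀(σ'_p/σ'_0) + C_c·log₁₀(σ'_f/σ'_p)]
    = 7.1/2.17 × [0.084×log₁₀(67/61.865) + 0.41×log₁₀(77.558/67)]
    = 3.2719 × [0.0029089 + 0.026056] = 0.09477 m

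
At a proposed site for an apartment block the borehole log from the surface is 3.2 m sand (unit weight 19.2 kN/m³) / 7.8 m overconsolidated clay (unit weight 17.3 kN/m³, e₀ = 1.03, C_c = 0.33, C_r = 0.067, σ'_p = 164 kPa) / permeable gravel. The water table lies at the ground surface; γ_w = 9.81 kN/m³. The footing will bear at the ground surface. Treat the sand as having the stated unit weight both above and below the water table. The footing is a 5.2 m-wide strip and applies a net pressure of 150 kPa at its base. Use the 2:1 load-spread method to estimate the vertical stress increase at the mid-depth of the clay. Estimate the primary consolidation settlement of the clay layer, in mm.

S_c ≈ 81.3 mm

Mid-depth of clay below the ground surface: z = 3.2 + 7.8/2 = 7.1 m.
Total vertical stress at mid-clay: σ_v = 19.2×3.2 + 17.3×3.9 = 128.91 kPa.
Pore pressure: u = 9.81×(7.1 − 0) = 69.651 kPa.
Initial effective stress: σ'_0 = σ_v − u = 128.91 − 69.651 = 59.259 kPa.
Stress increase at mid-clay by the 2:1 spreading method:
Δσ = qB/(B+z) = 150×5.2/(5.2+7.1) = 63.415 kPa
Final effective stress: σ'_f = 59.259 + 63.415 = 122.67 kPa.
σ'_f = 122.67 ≤ σ'_p = 164 kPa, so the clay remains overconsolidated and only the recompression index applies:
S_c = C_r·H/(1+e₀)·log₁₀(σ'_f/σ'_0) = 0.067×7.8/2.03×log₁₀(122.67/59.259)
    = 0.25744 × 0.31598 = 0.08135 m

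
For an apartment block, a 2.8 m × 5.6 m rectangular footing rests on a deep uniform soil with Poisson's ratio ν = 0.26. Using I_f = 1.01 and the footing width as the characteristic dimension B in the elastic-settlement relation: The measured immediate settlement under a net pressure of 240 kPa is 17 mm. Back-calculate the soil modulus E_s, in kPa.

S_e = q·B·(1−ν²)/E_s · I_f  ⇒  E_s = q·B·(1−ν²)·I_f / S_e.
E_s = 240 × 2.8 × 0.9324 × 1.01 / 0.017 = 37230 kPa

E_s ≈ 37200 kPa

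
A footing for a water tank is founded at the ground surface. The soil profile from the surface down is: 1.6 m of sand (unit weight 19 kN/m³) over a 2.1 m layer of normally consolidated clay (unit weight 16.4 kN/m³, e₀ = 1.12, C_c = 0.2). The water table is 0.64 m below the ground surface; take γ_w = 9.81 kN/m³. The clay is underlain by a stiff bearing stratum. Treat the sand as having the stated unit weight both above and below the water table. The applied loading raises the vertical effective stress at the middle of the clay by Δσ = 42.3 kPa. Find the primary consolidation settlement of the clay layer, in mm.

S_c ≈ 79.4 mm

Mid-depth of clay below the ground surface: z = 1.6 + 2.1/2 = 2.65 m.
Total vertical stress at mid-clay: σ_v = 19×1.6 + 16.4×1.05 = 47.62 kPa.
Pore pressure: u = 9.81×(2.65 − 0.64) = 19.718 kPa.
Initial effective stress: σ'_0 = σ_v − u = 47.62 − 19.718 = 27.902 kPa.
Final effective stress: σ'_f = σ'_0 + Δσ = 27.902 + 42.3 = 70.202 kPa.
Normally consolidated clay, so the full stress increment lies on the virgin compression line:
S_c = C_c·H/(1+e₀)·log₁₀(σ'_f/σ'_0) = 0.2×2.1/(1+1.12)×log₁₀(70.202/27.902)
    = 0.19811 × 0.40071 = 0.07938 m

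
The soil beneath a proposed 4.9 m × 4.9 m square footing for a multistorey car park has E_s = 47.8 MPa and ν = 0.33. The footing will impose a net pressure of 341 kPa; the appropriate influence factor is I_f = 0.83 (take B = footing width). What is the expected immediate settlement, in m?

Immediate (elastic) settlement: S_e = q·B·(1−ν²)/E_s · I_f.
E_s = 47.8 MPa = 47800 kPa.
S_e = 341 × 4.9 × (1 − 0.33²) / 47800 × 0.83
    = 341 × 4.9 × 0.8911 / 47800 × 0.83
    = 0.02585 m

S_e ≈ 0.0259 m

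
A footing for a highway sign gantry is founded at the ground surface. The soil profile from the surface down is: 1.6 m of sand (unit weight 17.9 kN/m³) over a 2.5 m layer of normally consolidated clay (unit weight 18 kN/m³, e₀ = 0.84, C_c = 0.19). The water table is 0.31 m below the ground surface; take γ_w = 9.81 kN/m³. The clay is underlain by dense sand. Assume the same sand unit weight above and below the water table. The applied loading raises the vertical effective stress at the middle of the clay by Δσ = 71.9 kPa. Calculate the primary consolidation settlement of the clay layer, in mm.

S_c ≈ 148 mm

Mid-depth of clay below the ground surface: z = 1.6 + 2.5/2 = 2.85 m.
Total vertical stress at mid-clay: σ_v = 17.9×1.6 + 18×1.25 = 51.14 kPa.
Pore pressure: u = 9.81×(2.85 − 0.31) = 24.917 kPa.
Initial effective stress: σ'_0 = σ_v − u = 51.14 − 24.917 = 26.223 kPa.
Final effective stress: σ'_f = σ'_0 + Δσ = 26.223 + 71.9 = 98.123 kPa.
Normally consolidated clay, so the full stress increment lies on the virgin compression line:
S_c = C_c·H/(1+e₀)·log₁₀(σ'_f/σ'_0) = 0.19×2.5/(1+0.84)×log₁₀(98.123/26.223)
    = 0.25815 × 0.57309 = 0.1479 m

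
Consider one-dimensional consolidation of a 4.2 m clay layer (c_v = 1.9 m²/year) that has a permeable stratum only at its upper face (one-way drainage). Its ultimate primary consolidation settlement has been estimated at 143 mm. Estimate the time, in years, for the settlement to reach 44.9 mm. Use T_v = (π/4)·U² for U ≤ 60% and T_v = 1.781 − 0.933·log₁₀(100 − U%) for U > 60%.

Drainage path length: H_d = H = 4.2 m (single drainage).
U = S(t)/S_ult = 44.9/143 = 0.314.
U ≤ 60%: T_v = (π/4)·U² = (π/4)×0.31399² = 0.07743.
t = T_v·H_d²/c_v = 0.07743×4.2²/1.9 = 0.7189 years.

t ≈ 0.719 years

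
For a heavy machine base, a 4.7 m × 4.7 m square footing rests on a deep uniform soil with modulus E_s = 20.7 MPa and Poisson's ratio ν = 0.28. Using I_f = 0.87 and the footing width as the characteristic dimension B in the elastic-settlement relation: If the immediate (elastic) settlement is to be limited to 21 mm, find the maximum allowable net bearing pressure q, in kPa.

q ≈ 115 kPa

E_s = 20.7 MPa = 20700 kPa.
S_e = q·B·(1−ν²)/E_s · I_f  ⇒  q = S_e·E_s / (B·(1−ν²)·I_f).
q = 0.021 × 20700 / (4.7 × 0.9216 × 0.87) = 115.4 kPa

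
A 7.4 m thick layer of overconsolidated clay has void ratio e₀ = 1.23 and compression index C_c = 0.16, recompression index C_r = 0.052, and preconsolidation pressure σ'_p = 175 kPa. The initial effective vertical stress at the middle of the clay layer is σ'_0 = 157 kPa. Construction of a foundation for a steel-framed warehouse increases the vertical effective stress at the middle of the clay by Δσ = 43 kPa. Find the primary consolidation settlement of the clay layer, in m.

Final effective stress: σ'_f = 157 + 43 = 200 kPa.
σ'_f = 200 > σ'_p = 175 kPa, so the stress path crosses the preconsolidation pressure — recompression up to σ'_p, then virgin compression beyond:
S_c = H/(1+e₀)·[C_r·log₁₀(σ'_p/σ'_0) + C_c·log₁₀(σ'_f/σ'_p)]
    = 7.4/2.23 × [0.052×log₁₀(175/157) + 0.16×log₁₀(200/175)]
    = 3.3184 × [0.0024512 + 0.0092787] = 0.03892 m

S_c ≈ 0.0389 m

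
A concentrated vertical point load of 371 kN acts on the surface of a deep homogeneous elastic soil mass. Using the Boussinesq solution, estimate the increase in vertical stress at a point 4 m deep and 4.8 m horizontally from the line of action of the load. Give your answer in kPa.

Boussinesq vertical stress below a point load on an elastic half-space:
Δσ_z = 3P/(2πz²) · [1 + (r/z)²]^(−5/2)
r/z = 4.8/4 = 1.2; [1+(r/z)²]^(−5/2) = 0.10753.
Δσ_z = 3×371/(2π×4²) × 0.10753 = 11.071 × 0.10753 = 1.19 kPa

Δσ_z ≈ 1.19 kPa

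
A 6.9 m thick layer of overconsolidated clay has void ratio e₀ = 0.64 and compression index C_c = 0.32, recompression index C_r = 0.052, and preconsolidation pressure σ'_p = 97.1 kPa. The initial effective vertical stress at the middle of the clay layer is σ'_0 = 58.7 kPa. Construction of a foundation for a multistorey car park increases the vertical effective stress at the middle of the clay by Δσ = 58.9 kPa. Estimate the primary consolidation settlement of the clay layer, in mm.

S_c ≈ 160 mm

Final effective stress: σ'_f = 58.7 + 58.9 = 117.6 kPa.
σ'_f = 117.6 > σ'_p = 97.1 kPa, so the stress path crosses the preconsolidation pressure — recompression up to σ'_p, then virgin compression beyond:
S_c = H/(1+e₀)·[C_r·log₁₀(σ'_p/σ'_0) + C_c·log₁₀(σ'_f/σ'_p)]
    = 6.9/1.64 × [0.052×log₁₀(97.1/58.7) + 0.32×log₁₀(117.6/97.1)]
    = 4.2073 × [0.011366 + 0.02662] = 0.1598 m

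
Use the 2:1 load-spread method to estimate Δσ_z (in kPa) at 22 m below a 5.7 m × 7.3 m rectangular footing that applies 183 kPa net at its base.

Δσ_z ≈ 9.38 kPa

By the 2:1 method the load spreads at 1 horizontal : 2 vertical, so at depth z the loaded area has grown by z in each plan dimension:
Δσ = qBL/((B+z)(L+z)) = 183×5.7×7.3/((5.7+22)(7.3+22)) = 9.3821 kPa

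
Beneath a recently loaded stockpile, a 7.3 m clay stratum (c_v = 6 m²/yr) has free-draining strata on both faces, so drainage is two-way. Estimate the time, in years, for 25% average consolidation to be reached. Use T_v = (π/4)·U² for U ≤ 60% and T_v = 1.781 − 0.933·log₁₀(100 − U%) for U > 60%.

t ≈ 0.109 years

Drainage path length: H_d = H/2 = 3.65 m (double drainage).
U ≤ 60%: T_v = (π/4)·U² = (π/4)×0.25² = 0.049087.
t = T_v·H_d²/c_v = 0.049087×3.65²/6 = 0.109 years.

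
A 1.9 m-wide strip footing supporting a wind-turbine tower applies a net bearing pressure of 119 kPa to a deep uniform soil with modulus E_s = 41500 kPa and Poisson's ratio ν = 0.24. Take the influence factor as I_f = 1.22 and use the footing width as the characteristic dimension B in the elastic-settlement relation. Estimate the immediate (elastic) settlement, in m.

Immediate (elastic) settlement: S_e = q·B·(1−ν²)/E_s · I_f.
S_e = 119 × 1.9 × (1 − 0.24²) / 41500 × 1.22
    = 119 × 1.9 × 0.9424 / 41500 × 1.22
    = 0.006264 m

S_e ≈ 0.00626 m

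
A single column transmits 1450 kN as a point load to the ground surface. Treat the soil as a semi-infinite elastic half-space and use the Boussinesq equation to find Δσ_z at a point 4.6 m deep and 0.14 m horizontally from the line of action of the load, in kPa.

Boussinesq vertical stress below a point load on an elastic half-space:
Δσ_z = 3P/(2πz²) · [1 + (r/z)²]^(−5/2)
r/z = 0.14/4.6 = 0.030435; [1+(r/z)²]^(−5/2) = 0.99769.
Δσ_z = 3×1450/(2π×4.6²) × 0.99769 = 32.719 × 0.99769 = 32.64 kPa

Δσ_z ≈ 32.6 kPa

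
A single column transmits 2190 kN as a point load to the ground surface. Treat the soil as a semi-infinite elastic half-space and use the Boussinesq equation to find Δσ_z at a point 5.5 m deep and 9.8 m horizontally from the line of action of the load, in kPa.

Δσ_z ≈ 0.971 kPa

Boussinesq vertical stress below a point load on an elastic half-space:
Δσ_z = 3P/(2πz²) · [1 + (r/z)²]^(−5/2)
r/z = 9.8/5.5 = 1.7818; [1+(r/z)²]^(−5/2) = 0.02808.
Δσ_z = 3×2190/(2π×5.5²) × 0.02808 = 34.567 × 0.02808 = 0.9706 kPa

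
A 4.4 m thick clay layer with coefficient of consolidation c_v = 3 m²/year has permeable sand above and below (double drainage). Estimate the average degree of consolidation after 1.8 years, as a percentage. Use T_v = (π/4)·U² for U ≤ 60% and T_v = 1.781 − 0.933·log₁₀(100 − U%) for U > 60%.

U ≈ 94.8 %

Drainage path length: H_d = H/2 = 2.2 m (double drainage).
T_v = c_v·t/H_d² = 3×1.8/2.2² = 1.1157.
T_v = 1.1157 corresponds to the U > 60% branch:
U = 1 − 10^((1.781 − T_v)/0.933)/100 = 0.9483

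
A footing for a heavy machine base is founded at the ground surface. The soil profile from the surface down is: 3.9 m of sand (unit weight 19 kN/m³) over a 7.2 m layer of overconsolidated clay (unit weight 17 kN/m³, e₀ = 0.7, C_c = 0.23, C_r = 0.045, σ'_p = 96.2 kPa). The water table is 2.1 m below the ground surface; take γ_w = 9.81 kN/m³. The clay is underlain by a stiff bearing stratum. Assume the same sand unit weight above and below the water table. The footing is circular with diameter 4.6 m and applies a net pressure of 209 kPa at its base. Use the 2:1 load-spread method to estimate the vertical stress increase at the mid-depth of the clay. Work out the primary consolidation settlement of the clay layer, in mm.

Mid-depth of clay below the ground surface: z = 3.9 + 7.2/2 = 7.5 m.
Total vertical stress at mid-clay: σ_v = 19×3.9 + 17×3.6 = 135.3 kPa.
Pore pressure: u = 9.81×(7.5 − 2.1) = 52.974 kPa.
Initial effective stress: σ'_0 = σ_v − u = 135.3 − 52.974 = 82.326 kPa.
Stress increase at mid-clay by the 2:1 spreading method:
Δσ ≈ qD²/(D+z)² = 209×4.6²/(4.6+7.5)² = 30.206 kPa
Final effective stress: σ'_f = 82.326 + 30.206 = 112.53 kPa.
σ'_f = 112.53 > σ'_p = 96.2 kPa, so the stress path crosses the preconsolidation pressure — recompression up to σ'_p, then virgin compression beyond:
S_c = H/(1+e₀)·[C_r·log₁₀(σ'_p/σ'_0) + C_c·log₁₀(σ'_f/σ'_p)]
    = 7.2/1.7 × [0.045×log₁₀(96.2/82.326) + 0.23×log₁₀(112.53/96.2)]
    = 4.2353 × [0.0030437 + 0.015661] = 0.07922 m

S_c ≈ 79.2 mm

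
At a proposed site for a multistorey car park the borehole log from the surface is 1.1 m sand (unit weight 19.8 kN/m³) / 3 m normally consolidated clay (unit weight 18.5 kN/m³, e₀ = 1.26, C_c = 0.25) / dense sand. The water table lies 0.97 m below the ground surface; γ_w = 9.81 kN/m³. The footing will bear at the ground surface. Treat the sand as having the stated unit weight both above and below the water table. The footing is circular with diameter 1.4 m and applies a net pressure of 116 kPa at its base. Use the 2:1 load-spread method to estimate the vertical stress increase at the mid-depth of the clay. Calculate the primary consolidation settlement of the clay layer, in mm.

Mid-depth of clay below the ground surface: z = 1.1 + 3/2 = 2.6 m.
Total vertical stress at mid-clay: σ_v = 19.8×1.1 + 18.5×1.5 = 49.53 kPa.
Pore pressure: u = 9.81×(2.6 − 0.97) = 15.99 kPa.
Initial effective stress: σ'_0 = σ_v − u = 49.53 − 15.99 = 33.54 kPa.
Stress increase at mid-clay by the 2:1 spreading method:
Δσ ≈ qD²/(D+z)² = 116×1.4²/(1.4+2.6)² = 14.21 kPa
Final effective stress: σ'_f = σ'_0 + Δσ = 33.54 + 14.21 = 47.75 kPa.
Normally consolidated clay, so the full stress increment lies on the virgin compression line:
S_c = C_c·H/(1+e₀)·log₁₀(σ'_f/σ'_0) = 0.25×3/(1+1.26)×log₁₀(47.75/33.54)
    = 0.33186 × 0.15341 = 0.05091 m

S_c ≈ 50.9 mm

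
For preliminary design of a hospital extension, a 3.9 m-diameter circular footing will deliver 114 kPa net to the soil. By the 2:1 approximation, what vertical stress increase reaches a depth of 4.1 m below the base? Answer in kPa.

By the 2:1 method the load spreads at 1 horizontal : 2 vertical, so at depth z the loaded area has grown by z in each plan dimension:
Δσ ≈ qD²/(D+z)² = 114×3.9²/(3.9+4.1)² = 27.093 kPa

Δσ_z ≈ 27.1 kPa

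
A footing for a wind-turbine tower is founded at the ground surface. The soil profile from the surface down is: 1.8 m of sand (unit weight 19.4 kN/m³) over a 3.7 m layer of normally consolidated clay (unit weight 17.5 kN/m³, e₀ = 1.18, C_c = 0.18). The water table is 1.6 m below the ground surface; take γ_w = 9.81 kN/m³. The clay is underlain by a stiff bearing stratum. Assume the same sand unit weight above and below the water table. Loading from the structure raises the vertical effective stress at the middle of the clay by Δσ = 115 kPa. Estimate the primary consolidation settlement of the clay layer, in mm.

Mid-depth of clay below the ground surface: z = 1.8 + 3.7/2 = 3.65 m.
Total vertical stress at mid-clay: σ_v = 19.4×1.8 + 17.5×1.85 = 67.295 kPa.
Pore pressure: u = 9.81×(3.65 − 1.6) = 20.11 kPa.
Initial effective stress: σ'_0 = σ_v − u = 67.295 − 20.11 = 47.185 kPa.
Final effective stress: σ'_f = σ'_0 + Δσ = 47.185 + 115 = 162.19 kPa.
Normally consolidated clay, so the full stress increment lies on the virgin compression line:
S_c = C_c·H/(1+e₀)·log₁₀(σ'_f/σ'_0) = 0.18×3.7/(1+1.18)×log₁₀(162.19/47.185)
    = 0.3055 × 0.53622 = 0.1638 m

S_c ≈ 164 mm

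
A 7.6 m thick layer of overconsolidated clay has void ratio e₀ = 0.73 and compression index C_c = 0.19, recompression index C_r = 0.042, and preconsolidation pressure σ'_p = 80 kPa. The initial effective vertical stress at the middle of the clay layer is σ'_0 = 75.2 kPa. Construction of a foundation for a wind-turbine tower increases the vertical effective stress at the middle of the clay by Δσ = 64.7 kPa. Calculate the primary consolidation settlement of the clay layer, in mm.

Final effective stress: σ'_f = 75.2 + 64.7 = 139.9 kPa.
σ'_f = 139.9 > σ'_p = 80 kPa, so the stress path crosses the preconsolidation pressure — recompression up to σ'_p, then virgin compression beyond:
S_c = H/(1+e₀)·[C_r·log₁₀(σ'_p/σ'_0) + C_c·log₁₀(σ'_f/σ'_p)]
    = 7.6/1.73 × [0.042×log₁₀(80/75.2) + 0.19×log₁₀(139.9/80)]
    = 4.3931 × [0.0011286 + 0.046118] = 0.2076 m

S_c ≈ 208 mm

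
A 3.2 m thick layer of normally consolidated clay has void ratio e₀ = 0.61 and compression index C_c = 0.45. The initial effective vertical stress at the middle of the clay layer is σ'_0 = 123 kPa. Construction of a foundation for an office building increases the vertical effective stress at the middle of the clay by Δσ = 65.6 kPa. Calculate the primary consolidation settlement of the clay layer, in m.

S_c ≈ 0.166 m

Final effective stress: σ'_f = σ'_0 + Δσ = 123 + 65.6 = 188.6 kPa.
Normally consolidated clay, so the full stress increment lies on the virgin compression line:
S_c = C_c·H/(1+e₀)·log₁₀(σ'_f/σ'_0) = 0.45×3.2/(1+0.61)×log₁₀(188.6/123)
    = 0.89441 × 0.18564 = 0.166 m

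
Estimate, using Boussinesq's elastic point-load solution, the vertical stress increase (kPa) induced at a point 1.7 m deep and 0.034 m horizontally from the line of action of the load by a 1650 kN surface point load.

Boussinesq vertical stress below a point load on an elastic half-space:
Δσ_z = 3P/(2πz²) · [1 + (r/z)²]^(−5/2)
r/z = 0.034/1.7 = 0.02; [1+(r/z)²]^(−5/2) = 0.999.
Δσ_z = 3×1650/(2π×1.7²) × 0.999 = 272.6 × 0.999 = 272.3 kPa

Δσ_z ≈ 272 kPa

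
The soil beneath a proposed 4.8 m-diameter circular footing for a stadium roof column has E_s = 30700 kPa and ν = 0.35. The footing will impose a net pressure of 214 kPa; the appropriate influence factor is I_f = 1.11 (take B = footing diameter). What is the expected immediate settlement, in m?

S_e ≈ 0.0326 m

Immediate (elastic) settlement: S_e = q·B·(1−ν²)/E_s · I_f.
S_e = 214 × 4.8 × (1 − 0.35²) / 30700 × 1.11
    = 214 × 4.8 × 0.8775 / 30700 × 1.11
    = 0.03259 m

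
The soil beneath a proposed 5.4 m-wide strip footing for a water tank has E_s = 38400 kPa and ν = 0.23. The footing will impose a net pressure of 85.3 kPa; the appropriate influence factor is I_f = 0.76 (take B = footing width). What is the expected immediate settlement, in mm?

S_e ≈ 8.63 mm

Immediate (elastic) settlement: S_e = q·B·(1−ν²)/E_s · I_f.
S_e = 85.3 × 5.4 × (1 − 0.23²) / 38400 × 0.76
    = 85.3 × 5.4 × 0.9471 / 38400 × 0.76
    = 0.008634 m = 8.634 mm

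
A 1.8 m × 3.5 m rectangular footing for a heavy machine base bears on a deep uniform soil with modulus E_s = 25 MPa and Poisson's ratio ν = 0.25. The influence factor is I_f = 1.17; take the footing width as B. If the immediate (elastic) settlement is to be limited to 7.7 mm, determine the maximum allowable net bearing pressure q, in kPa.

E_s = 25 MPa = 25000 kPa.
S_e = q·B·(1−ν²)/E_s · I_f  ⇒  q = S_e·E_s / (B·(1−ν²)·I_f).
q = 0.0077 × 25000 / (1.8 × 0.9375 × 1.17) = 97.5 kPa

q ≈ 97.5 kPa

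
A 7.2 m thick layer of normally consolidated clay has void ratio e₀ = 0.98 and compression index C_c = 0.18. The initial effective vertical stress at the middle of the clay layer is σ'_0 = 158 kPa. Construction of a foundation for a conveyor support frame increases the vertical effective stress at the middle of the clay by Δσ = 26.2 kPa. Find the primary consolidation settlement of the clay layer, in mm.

S_c ≈ 43.6 mm

Final effective stress: σ'_f = σ'_0 + Δσ = 158 + 26.2 = 184.2 kPa.
Normally consolidated clay, so the full stress increment lies on the virgin compression line:
S_c = C_c·H/(1+e₀)·log₁₀(σ'_f/σ'_0) = 0.18×7.2/(1+0.98)×log₁₀(184.2/158)
    = 0.65455 × 0.066633 = 0.04361 m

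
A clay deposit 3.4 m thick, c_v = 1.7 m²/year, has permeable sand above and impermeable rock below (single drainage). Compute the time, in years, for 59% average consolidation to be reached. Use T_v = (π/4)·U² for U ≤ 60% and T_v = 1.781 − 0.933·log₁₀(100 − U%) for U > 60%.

t ≈ 1.86 years

Drainage path length: H_d = H = 3.4 m (single drainage).
U ≤ 60%: T_v = (π/4)·U² = (π/4)×0.59² = 0.2734.
t = T_v·H_d²/c_v = 0.2734×3.4²/1.7 = 1.859 years.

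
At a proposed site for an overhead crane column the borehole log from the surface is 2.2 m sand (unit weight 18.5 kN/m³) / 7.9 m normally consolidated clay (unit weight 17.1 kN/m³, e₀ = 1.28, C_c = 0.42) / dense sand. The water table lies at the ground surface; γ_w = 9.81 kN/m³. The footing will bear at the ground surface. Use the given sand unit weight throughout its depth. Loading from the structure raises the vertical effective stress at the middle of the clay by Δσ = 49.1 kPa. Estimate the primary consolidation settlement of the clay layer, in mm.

S_c ≈ 446 mm

Mid-depth of clay below the ground surface: z = 2.2 + 7.9/2 = 6.15 m.
Total vertical stress at mid-clay: σ_v = 18.5×2.2 + 17.1×3.95 = 108.25 kPa.
Pore pressure: u = 9.81×(6.15 − 0) = 60.332 kPa.
Initial effective stress: σ'_0 = σ_v − u = 108.25 − 60.332 = 47.918 kPa.
Final effective stress: σ'_f = σ'_0 + Δσ = 47.918 + 49.1 = 97.018 kPa.
Normally consolidated clay, so the full stress increment lies on the virgin compression line:
S_c = C_c·H/(1+e₀)·log₁₀(σ'_f/σ'_0) = 0.42×7.9/(1+1.28)×log₁₀(97.018/47.918)
    = 1.4553 × 0.30635 = 0.4458 m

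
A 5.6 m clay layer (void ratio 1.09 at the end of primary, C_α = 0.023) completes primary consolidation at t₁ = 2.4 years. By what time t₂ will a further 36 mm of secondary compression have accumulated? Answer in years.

t₂ ≈ 9.21 years

S_s = C_α·H/(1+e_p)·log₁₀(t₂/t₁) ⇒ log₁₀(t₂/t₁) = S_s·(1+e_p)/(C_α·H).
log₁₀(t₂/t₁) = 0.036 × (1+1.09) / (0.023×5.6) = 0.5842
t₂ = t₁ × 10^0.5842 = 2.4 × 3.838 = 9.212 years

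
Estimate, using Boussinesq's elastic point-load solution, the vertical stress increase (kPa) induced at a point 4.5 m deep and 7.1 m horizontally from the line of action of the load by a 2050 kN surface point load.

Boussinesq vertical stress below a point load on an elastic half-space:
Δσ_z = 3P/(2πz²) · [1 + (r/z)²]^(−5/2)
r/z = 7.1/4.5 = 1.5778; [1+(r/z)²]^(−5/2) = 0.043967.
Δσ_z = 3×2050/(2π×4.5²) × 0.043967 = 48.336 × 0.043967 = 2.125 kPa

Δσ_z ≈ 2.13 kPa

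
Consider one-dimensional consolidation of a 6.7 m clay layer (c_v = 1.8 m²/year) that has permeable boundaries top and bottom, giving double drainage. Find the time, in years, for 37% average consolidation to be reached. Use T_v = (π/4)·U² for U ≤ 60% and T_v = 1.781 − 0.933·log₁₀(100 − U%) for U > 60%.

Drainage path length: H_d = H/2 = 3.35 m (double drainage).
U ≤ 60%: T_v = (π/4)·U² = (π/4)×0.37² = 0.10752.
t = T_v·H_d²/c_v = 0.10752×3.35²/1.8 = 0.6704 years.

t ≈ 0.67 years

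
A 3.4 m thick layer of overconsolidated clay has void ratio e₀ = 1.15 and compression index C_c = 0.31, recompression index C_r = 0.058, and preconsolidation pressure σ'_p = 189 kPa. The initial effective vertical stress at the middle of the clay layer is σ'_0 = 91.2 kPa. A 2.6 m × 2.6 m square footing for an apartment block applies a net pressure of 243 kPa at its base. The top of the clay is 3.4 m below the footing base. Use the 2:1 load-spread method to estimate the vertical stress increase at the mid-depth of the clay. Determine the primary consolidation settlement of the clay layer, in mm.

Mid-depth of clay below the footing base: z = 3.4 + 3.4/2 = 5.1 m.
Stress increase at mid-clay by the 2:1 spreading method:
Δσ = qBL/((B+z)(L+z)) = 243×2.6×2.6/((2.6+5.1)(2.6+5.1)) = 27.706 kPa
Final effective stress: σ'_f = 91.2 + 27.706 = 118.91 kPa.
σ'_f = 118.91 ≤ σ'_p = 189 kPa, so the clay remains overconsolidated and only the recompression index applies:
S_c = C_r·H/(1+e₀)·log₁₀(σ'_f/σ'_0) = 0.058×3.4/2.15×log₁₀(118.91/91.2)
    = 0.091721 × 0.11522 = 0.01057 m

S_c ≈ 10.6 mm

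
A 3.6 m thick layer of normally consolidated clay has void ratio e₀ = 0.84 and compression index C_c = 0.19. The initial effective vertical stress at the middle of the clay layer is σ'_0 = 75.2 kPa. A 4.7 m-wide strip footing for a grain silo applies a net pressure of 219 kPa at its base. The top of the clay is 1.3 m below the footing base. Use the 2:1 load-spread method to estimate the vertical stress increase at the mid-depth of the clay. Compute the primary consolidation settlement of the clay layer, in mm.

S_c ≈ 164 mm

Mid-depth of clay below the footing base: z = 1.3 + 3.6/2 = 3.1 m.
Stress increase at mid-clay by the 2:1 spreading method:
Δσ = qB/(B+z) = 219×4.7/(4.7+3.1) = 131.96 kPa
Final effective stress: σ'_f = σ'_0 + Δσ = 75.2 + 131.96 = 207.16 kPa.
Normally consolidated clay, so the full stress increment lies on the virgin compression line:
S_c = C_c·H/(1+e₀)·log₁₀(σ'_f/σ'_0) = 0.19×3.6/(1+0.84)×log₁₀(207.16/75.2)
    = 0.37174 × 0.44009 = 0.1636 m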